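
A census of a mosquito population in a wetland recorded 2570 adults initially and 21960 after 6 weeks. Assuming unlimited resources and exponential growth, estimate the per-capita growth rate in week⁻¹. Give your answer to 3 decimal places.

From N(t) = N₀·e^(rt): e^(r·6) = 21960/2570 = 8.5447.
r·6 = ln(8.5447) = 2.1453, so r = 2.1453/6 = 0.35755.

0.358 per week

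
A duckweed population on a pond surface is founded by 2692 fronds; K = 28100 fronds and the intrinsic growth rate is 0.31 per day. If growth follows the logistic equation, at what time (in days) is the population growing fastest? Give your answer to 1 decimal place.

Logistic growth is fastest at N = K/2 = 14050.
A = (K − N₀)/N₀ = 9.4383. Set K/(1 + A·e^(−rt)) = K/2 → A·e^(−rt) = 1.
e^(−0.31t) = 1/9.4383 = 0.105951, so t = ln(9.4383)/0.31 = 2.2448/0.31 = 7.2412.

7.2 days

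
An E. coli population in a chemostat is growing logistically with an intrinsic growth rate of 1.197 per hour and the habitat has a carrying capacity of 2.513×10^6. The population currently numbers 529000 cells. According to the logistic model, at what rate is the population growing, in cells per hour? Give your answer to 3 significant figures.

500000 cells per hour

dN/dt = rN(1 − N/K) = 1.197 × 529000 × (1 − 529000/2.513×10^6).
1 − 529000/2.513×10^6 = 0.78949; dN/dt = 1.197 × 529000 × 0.78949 = 4.99918×10^5.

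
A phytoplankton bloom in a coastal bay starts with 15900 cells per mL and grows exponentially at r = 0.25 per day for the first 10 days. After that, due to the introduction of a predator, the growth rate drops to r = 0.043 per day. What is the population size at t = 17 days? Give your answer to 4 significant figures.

Phase 1: N(10) = 15900·e^(0.25×10) = 15900·e^2.5 = 193702.
Phase 2 runs for 17 − 10 = 7 days at r = 0.043.
N(17) = 193702·e^(0.043×7) = 193702·e^0.301 = 261731.

261700 cells per mL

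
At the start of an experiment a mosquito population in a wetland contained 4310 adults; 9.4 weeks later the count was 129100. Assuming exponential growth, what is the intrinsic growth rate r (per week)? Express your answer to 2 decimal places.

0.36 per week

From N(t) = N₀·e^(rt): e^(r·9.4) = 129100/4310 = 29.954.
r·9.4 = ln(29.954) = 3.3996, so r = 3.3996/9.4 = 0.36166.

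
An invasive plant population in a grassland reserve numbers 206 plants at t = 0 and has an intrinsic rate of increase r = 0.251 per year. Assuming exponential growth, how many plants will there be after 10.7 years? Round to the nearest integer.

N(t) = N₀·e^(rt) = 206 × e^(0.251×10.7) = 206 × e^2.686.
e^2.686 ≈ 14.668, so N ≈ 206 × 14.668 = 3021.7.

3022 plants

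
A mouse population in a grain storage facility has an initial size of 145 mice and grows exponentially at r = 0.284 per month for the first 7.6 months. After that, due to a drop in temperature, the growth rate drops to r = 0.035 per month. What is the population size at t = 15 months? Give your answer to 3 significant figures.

1630 mice

Phase 1: N(7.6) = 145·e^(0.284×7.6) = 145·e^2.158 = 1255.3.
Phase 2 runs for 15 − 7.6 = 7.4 months at r = 0.035.
N(15) = 1255.3·e^(0.035×7.4) = 1255.3·e^0.259 = 1626.42.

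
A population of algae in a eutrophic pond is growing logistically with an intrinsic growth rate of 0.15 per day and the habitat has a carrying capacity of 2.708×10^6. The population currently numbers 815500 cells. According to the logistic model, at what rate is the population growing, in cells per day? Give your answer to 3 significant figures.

dN/dt = rN(1 − N/K) = 0.15 × 815500 × (1 − 815500/2.708×10^6).
1 − 815500/2.708×10^6 = 0.69886; dN/dt = 0.15 × 815500 × 0.69886 = 85487.

85500 cells per day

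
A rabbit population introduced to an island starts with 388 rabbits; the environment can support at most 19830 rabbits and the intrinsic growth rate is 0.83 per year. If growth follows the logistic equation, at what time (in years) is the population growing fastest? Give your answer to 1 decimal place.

4.7 years

Logistic growth is fastest at N = K/2 = 9915.
A = (K − N₀)/N₀ = 50.108. Set K/(1 + A·e^(−rt)) = K/2 → A·e^(−rt) = 1.
e^(−0.83t) = 1/50.108 = 0.0199568, so t = ln(50.108)/0.83 = 3.9142/0.83 = 4.7159.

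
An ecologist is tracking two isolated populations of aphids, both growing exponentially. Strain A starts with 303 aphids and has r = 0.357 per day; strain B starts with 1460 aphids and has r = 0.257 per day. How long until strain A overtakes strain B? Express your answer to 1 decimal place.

15.7 days

Set 303·e^(0.357t) = 1460·e^(0.257t).
e^((0.357 − 0.257)t) = 1460/303 → e^(0.1·t) = 4.8185.
0.1·t = ln(4.8185) = 1.5725, so t = 1.5725/0.1 = 15.725.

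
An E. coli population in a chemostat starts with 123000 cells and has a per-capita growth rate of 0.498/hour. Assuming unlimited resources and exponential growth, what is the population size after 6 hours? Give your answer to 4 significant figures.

2441000 cells

N(t) = N₀·e^(rt) = 123000 × e^(0.498×6) = 123000 × e^2.988.
e^2.988 ≈ 19.846, so N ≈ 123000 × 19.846 = 2.441052×10^6.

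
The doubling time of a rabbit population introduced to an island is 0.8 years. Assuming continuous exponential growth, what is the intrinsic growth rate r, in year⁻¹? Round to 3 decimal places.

r = ln(2)/t_d = 0.6931/0.8 = 0.86643.

0.866 per year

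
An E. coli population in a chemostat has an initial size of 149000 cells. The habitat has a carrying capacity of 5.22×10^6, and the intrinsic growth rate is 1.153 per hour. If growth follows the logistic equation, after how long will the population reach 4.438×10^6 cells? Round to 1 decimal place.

4.6 hours

A = (K − N₀)/N₀ = (5.22×10^6 − 149000)/149000 = 34.034.
Solve 5.22×10^6/(1 + 34.034·e^(−1.153t)) = 4.438×10^6: 1 + 34.034·e^(−1.153t) = 1.1762, so e^(−1.153t) = 0.0051774.
−1.153·t = ln(0.0051774) = -5.2635, so t = 5.2635/1.153 = 4.565.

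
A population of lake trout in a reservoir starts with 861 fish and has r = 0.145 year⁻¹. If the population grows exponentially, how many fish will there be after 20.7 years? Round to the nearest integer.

17320 fish

N(t) = N₀·e^(rt) = 861 × e^(0.145×20.7) = 861 × e^3.001.
e^3.001 ≈ 20.116, so N ≈ 861 × 20.116 = 17319.6.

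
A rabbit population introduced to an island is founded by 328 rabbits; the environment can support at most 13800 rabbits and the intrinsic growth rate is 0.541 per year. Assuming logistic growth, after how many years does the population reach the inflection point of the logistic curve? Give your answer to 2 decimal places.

6.87 years

Logistic growth is fastest at N = K/2 = 6900.
A = (K − N₀)/N₀ = 41.073. Set K/(1 + A·e^(−rt)) = K/2 → A·e^(−rt) = 1.
e^(−0.541t) = 1/41.073 = 0.0243468, so t = ln(41.073)/0.541 = 3.7154/0.541 = 6.8676.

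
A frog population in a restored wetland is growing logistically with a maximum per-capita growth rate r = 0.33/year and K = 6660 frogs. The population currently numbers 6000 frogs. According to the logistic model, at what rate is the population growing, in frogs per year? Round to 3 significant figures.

196 frogs per year

dN/dt = rN(1 − N/K) = 0.33 × 6000 × (1 − 6000/6660).
1 − 6000/6660 = 0.099099; dN/dt = 0.33 × 6000 × 0.099099 = 196.22.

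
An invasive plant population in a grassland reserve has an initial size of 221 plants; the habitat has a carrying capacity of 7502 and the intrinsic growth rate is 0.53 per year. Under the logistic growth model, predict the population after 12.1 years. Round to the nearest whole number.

7117 plants

A = (K − N₀)/N₀ = (7502 − 221)/221 = 32.946.
N(t) = K/(1 + A·e^(−rt)) = 7502/(1 + 32.946×e^(−0.53×12.1)).
e^(−6.413) = 0.0016401; denominator = 1 + 32.946×0.0016401 = 1.054.
N = 7502/1.054 = 7117.42.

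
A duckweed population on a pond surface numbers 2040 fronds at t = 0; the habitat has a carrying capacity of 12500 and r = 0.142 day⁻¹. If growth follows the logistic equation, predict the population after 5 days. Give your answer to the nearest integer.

3550 fronds

A = (K − N₀)/N₀ = (12500 − 2040)/2040 = 5.1275.
N(t) = K/(1 + A·e^(−rt)) = 12500/(1 + 5.1275×e^(−0.142×5)).
e^(−0.71) = 0.49164; denominator = 1 + 5.1275×0.49164 = 3.5209.
N = 12500/3.5209 = 3550.25.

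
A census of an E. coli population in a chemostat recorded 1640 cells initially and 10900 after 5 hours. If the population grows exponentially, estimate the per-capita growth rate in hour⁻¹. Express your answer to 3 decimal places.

From N(t) = N₀·e^(rt): e^(r·5) = 10900/1640 = 6.6463.
r·5 = ln(6.6463) = 1.8941, so r = 1.8941/5 = 0.37881.

0.379 per hour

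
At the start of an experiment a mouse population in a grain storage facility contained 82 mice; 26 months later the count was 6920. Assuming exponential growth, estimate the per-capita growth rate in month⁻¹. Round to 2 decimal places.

0.17 per month

From N(t) = N₀·e^(rt): e^(r·26) = 6920/82 = 84.39.
r·26 = ln(84.39) = 4.4355, so r = 4.4355/26 = 0.17059.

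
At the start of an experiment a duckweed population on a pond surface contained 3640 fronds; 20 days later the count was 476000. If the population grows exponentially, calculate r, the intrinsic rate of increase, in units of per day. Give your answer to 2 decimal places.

From N(t) = N₀·e^(rt): e^(r·20) = 476000/3640 = 130.77.
r·20 = ln(130.77) = 4.8734, so r = 4.8734/20 = 0.24367.

0.24 per day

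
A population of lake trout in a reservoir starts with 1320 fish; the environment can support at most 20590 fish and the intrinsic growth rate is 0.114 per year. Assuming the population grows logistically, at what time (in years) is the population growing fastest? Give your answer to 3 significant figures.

Logistic growth is fastest at N = K/2 = 10295.
A = (K − N₀)/N₀ = 14.598. Set K/(1 + A·e^(−rt)) = K/2 → A·e^(−rt) = 1.
e^(−0.114t) = 1/14.598 = 0.0685003, so t = ln(14.598)/0.114 = 2.6809/0.114 = 23.517.

23.5 years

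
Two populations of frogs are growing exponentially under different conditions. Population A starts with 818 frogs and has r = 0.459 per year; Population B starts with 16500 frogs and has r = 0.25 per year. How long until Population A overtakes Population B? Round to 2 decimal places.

14.37 years

Set 818·e^(0.459t) = 16500·e^(0.25t).
e^((0.459 − 0.25)t) = 16500/818 → e^(0.209·t) = 20.171.
0.209·t = ln(20.171) = 3.0043, so t = 3.0043/0.209 = 14.374.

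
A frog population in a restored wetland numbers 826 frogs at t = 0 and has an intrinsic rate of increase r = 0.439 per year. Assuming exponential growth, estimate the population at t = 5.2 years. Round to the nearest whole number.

8098 frogs

N(t) = N₀·e^(rt) = 826 × e^(0.439×5.2) = 826 × e^2.283.
e^2.283 ≈ 9.8041, so N ≈ 826 × 9.8041 = 8098.18.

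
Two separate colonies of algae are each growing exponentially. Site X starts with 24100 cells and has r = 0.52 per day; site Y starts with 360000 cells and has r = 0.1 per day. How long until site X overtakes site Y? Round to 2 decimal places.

Set 24100·e^(0.52t) = 360000·e^(0.1t).
e^((0.52 − 0.1)t) = 360000/24100 → e^(0.42·t) = 14.938.
0.42·t = ln(14.938) = 2.7039, so t = 2.7039/0.42 = 6.4378.

6.44 days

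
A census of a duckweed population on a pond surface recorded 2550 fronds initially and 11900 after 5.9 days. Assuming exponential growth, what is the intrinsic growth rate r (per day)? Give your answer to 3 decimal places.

From N(t) = N₀·e^(rt): e^(r·5.9) = 11900/2550 = 4.6667.
r·5.9 = ln(4.6667) = 1.5404, so r = 1.5404/5.9 = 0.26109.

0.261 per day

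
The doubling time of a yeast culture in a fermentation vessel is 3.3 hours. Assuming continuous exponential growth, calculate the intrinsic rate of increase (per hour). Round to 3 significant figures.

0.210 per hour

r = ln(2)/t_d = 0.6931/3.3 = 0.21004.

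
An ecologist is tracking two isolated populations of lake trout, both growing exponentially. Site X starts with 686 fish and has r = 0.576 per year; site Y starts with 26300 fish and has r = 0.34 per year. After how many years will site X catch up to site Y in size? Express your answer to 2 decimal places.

Set 686·e^(0.576t) = 26300·e^(0.34t).
e^((0.576 − 0.34)t) = 26300/686 → e^(0.236·t) = 38.338.
0.236·t = ln(38.338) = 3.6464, so t = 3.6464/0.236 = 15.451.

15.45 years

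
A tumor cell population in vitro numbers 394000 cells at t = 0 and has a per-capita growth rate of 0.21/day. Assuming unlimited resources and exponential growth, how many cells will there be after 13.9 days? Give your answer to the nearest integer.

N(t) = N₀·e^(rt) = 394000 × e^(0.21×13.9) = 394000 × e^2.919.
e^2.919 ≈ 18.523, so N ≈ 394000 × 18.523 = 7.297966×10^6.

7297966 cells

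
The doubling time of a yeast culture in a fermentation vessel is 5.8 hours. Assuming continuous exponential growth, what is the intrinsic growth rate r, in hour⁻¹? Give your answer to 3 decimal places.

r = ln(2)/t_d = 0.6931/5.8 = 0.11951.

0.120 per hour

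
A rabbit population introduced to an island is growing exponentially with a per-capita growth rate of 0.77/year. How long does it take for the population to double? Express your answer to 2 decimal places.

Doubling time t_d = ln(2)/r = 0.6931/0.77 = 0.90019.

0.90 years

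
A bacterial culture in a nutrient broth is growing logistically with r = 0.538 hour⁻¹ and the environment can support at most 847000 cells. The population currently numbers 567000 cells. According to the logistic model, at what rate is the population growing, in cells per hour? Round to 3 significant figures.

101000 cells per hour

dN/dt = rN(1 − N/K) = 0.538 × 567000 × (1 − 567000/847000).
1 − 567000/847000 = 0.33058; dN/dt = 0.538 × 567000 × 0.33058 = 1.00842×10^5.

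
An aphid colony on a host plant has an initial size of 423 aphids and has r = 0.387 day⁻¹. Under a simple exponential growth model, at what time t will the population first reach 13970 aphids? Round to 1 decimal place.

9.0 days

Set N₀·e^(rt) = 13970: e^(0.387·t) = 13970/423 = 33.026.
0.387·t = ln(33.026) = 3.4973, so t = 3.4973/0.387 = 9.0369.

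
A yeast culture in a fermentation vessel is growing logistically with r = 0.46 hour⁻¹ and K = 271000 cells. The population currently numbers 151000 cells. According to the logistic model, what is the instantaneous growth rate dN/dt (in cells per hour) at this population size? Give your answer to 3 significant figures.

dN/dt = rN(1 − N/K) = 0.46 × 151000 × (1 − 151000/271000).
1 − 151000/271000 = 0.4428; dN/dt = 0.46 × 151000 × 0.4428 = 30757.

30800 cells per hour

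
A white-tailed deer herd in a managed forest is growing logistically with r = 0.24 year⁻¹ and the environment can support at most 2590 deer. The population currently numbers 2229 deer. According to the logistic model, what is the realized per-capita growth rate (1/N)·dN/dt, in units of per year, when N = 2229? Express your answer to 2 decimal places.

(1/N)·dN/dt = r(1 − N/K) = 0.24 × (1 − 2229/2590).
= 0.24 × 0.13938 = 0.033452.

0.03 per year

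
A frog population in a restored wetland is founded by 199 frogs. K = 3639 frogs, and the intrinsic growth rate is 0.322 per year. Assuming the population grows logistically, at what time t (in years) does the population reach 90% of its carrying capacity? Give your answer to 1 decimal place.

A = (K − N₀)/N₀ = (3639 − 199)/199 = 17.286.
Solve 3639/(1 + 17.286·e^(−0.322t)) = 3275.1: 1 + 17.286·e^(−0.322t) = 1.1111, so e^(−0.322t) = 0.00642765.
−0.322·t = ln(0.00642765) = -5.0471, so t = 5.0471/0.322 = 15.674.

15.7 years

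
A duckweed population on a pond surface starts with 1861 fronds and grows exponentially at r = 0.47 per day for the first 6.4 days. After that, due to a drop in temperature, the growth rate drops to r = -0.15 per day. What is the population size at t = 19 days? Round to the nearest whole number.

Phase 1: N(6.4) = 1861·e^(0.47×6.4) = 1861·e^3.008 = 37679.4.
Phase 2 runs for 19 − 6.4 = 12.6 days at r = -0.15.
N(19) = 37679.4·e^(-0.15×12.6) = 37679.4·e^-1.89 = 5692.3.

5692 fronds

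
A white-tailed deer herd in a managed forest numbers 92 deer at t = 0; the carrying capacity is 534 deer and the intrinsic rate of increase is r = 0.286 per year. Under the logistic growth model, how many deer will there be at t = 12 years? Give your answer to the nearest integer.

A = (K − N₀)/N₀ = (534 − 92)/92 = 4.8043.
N(t) = K/(1 + A·e^(−rt)) = 534/(1 + 4.8043×e^(−0.286×12)).
e^(−3.432) = 0.032322; denominator = 1 + 4.8043×0.032322 = 1.1553.
N = 534/1.1553 = 462.223.

462 deer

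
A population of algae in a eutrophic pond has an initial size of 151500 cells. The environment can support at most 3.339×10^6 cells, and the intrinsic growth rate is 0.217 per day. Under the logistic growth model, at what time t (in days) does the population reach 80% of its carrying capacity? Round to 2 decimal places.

A = (K − N₀)/N₀ = (3.339×10^6 − 151500)/151500 = 21.04.
Solve 3.339×10^6/(1 + 21.04·e^(−0.217t)) = 2.6712×10^6: 1 + 21.04·e^(−0.217t) = 1.25, so e^(−0.217t) = 0.0118824.
−0.217·t = ln(0.0118824) = -4.4327, so t = 4.4327/0.217 = 20.427.

20.43 days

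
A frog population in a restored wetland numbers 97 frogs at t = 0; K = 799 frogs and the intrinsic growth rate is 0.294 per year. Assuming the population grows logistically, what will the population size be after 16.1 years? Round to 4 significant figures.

A = (K − N₀)/N₀ = (799 − 97)/97 = 7.2371.
N(t) = K/(1 + A·e^(−rt)) = 799/(1 + 7.2371×e^(−0.294×16.1)).
e^(−4.733) = 0.0087965; denominator = 1 + 7.2371×0.0087965 = 1.0637.
N = 799/1.0637 = 751.179.

751.2 frogs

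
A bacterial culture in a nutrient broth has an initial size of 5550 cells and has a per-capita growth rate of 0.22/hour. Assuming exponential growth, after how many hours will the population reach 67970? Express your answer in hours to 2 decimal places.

11.39 hours

Set N₀·e^(rt) = 67970: e^(0.22·t) = 67970/5550 = 12.247.
0.22·t = ln(12.247) = 2.5053, so t = 2.5053/0.22 = 11.388.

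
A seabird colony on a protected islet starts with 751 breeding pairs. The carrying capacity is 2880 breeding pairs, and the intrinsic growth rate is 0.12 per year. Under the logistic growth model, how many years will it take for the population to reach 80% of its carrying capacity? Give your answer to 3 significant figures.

20.2 years

A = (K − N₀)/N₀ = (2880 − 751)/751 = 2.8349.
Solve 2880/(1 + 2.8349·e^(−0.12t)) = 2304: 1 + 2.8349·e^(−0.12t) = 1.25, so e^(−0.12t) = 0.0881869.
−0.12·t = ln(0.0881869) = -2.4283, so t = 2.4283/0.12 = 20.236.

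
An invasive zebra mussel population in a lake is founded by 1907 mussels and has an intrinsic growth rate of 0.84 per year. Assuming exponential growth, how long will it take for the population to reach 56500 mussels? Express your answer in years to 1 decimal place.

4.0 years

Set N₀·e^(rt) = 56500: e^(0.84·t) = 56500/1907 = 29.628.
0.84·t = ln(29.628) = 3.3887, so t = 3.3887/0.84 = 4.0342.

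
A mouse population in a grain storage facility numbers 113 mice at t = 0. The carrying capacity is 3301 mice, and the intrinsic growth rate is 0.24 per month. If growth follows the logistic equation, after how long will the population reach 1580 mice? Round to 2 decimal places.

13.56 months

A = (K − N₀)/N₀ = (3301 − 113)/113 = 28.212.
Solve 3301/(1 + 28.212·e^(−0.24t)) = 1580: 1 + 28.212·e^(−0.24t) = 2.0892, so e^(−0.24t) = 0.0386086.
−0.24·t = ln(0.0386086) = -3.2543, so t = 3.2543/0.24 = 13.56.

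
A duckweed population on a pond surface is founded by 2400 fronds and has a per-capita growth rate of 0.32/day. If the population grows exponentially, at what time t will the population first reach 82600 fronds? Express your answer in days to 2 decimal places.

Set N₀·e^(rt) = 82600: e^(0.32·t) = 82600/2400 = 34.417.
0.32·t = ln(34.417) = 3.5385, so t = 3.5385/0.32 = 11.058.

11.06 days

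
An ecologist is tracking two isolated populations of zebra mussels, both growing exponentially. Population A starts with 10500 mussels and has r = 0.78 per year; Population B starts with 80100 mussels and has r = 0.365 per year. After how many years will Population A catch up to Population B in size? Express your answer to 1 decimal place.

Set 10500·e^(0.78t) = 80100·e^(0.365t).
e^((0.78 − 0.365)t) = 80100/10500 → e^(0.415·t) = 7.6286.
0.415·t = ln(7.6286) = 2.0319, so t = 2.0319/0.415 = 4.8961.

4.9 years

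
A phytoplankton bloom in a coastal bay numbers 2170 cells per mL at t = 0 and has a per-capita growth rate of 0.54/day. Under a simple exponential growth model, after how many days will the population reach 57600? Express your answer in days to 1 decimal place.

6.1 days

Set N₀·e^(rt) = 57600: e^(0.54·t) = 57600/2170 = 26.544.
0.54·t = ln(26.544) = 3.2788, so t = 3.2788/0.54 = 6.0718.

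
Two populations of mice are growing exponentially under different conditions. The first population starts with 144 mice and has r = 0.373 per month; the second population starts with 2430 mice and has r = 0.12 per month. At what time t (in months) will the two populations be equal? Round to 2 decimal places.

11.17 months

Set 144·e^(0.373t) = 2430·e^(0.12t).
e^((0.373 − 0.12)t) = 2430/144 → e^(0.253·t) = 16.875.
0.253·t = ln(16.875) = 2.8258, so t = 2.8258/0.253 = 11.169.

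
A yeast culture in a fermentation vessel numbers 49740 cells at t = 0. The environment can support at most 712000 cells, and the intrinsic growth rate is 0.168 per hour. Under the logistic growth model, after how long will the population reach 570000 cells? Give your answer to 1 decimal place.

A = (K − N₀)/N₀ = (712000 − 49740)/49740 = 13.314.
Solve 712000/(1 + 13.314·e^(−0.168t)) = 570000: 1 + 13.314·e^(−0.168t) = 1.2491, so e^(−0.168t) = 0.0187107.
−0.168·t = ln(0.0187107) = -3.9787, so t = 3.9787/0.168 = 23.682.

23.7 hours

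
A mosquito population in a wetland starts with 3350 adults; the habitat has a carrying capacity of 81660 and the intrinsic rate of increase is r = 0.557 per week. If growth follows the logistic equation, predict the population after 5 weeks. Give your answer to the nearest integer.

33426 adults

A = (K − N₀)/N₀ = (81660 − 3350)/3350 = 23.376.
N(t) = K/(1 + A·e^(−rt)) = 81660/(1 + 23.376×e^(−0.557×5)).
e^(−2.785) = 0.061729; denominator = 1 + 23.376×0.061729 = 2.443.
N = 81660/2.443 = 33426.3.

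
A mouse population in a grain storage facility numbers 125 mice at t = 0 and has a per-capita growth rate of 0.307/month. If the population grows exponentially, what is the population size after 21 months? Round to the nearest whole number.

N(t) = N₀·e^(rt) = 125 × e^(0.307×21) = 125 × e^6.447.
e^6.447 ≈ 630.81, so N ≈ 125 × 630.81 = 78850.9.

78851 mice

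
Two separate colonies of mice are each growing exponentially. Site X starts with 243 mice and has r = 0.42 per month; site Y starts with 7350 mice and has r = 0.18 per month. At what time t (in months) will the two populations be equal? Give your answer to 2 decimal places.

Set 243·e^(0.42t) = 7350·e^(0.18t).
e^((0.42 − 0.18)t) = 7350/243 → e^(0.24·t) = 30.247.
0.24·t = ln(30.247) = 3.4094, so t = 3.4094/0.24 = 14.206.

14.21 months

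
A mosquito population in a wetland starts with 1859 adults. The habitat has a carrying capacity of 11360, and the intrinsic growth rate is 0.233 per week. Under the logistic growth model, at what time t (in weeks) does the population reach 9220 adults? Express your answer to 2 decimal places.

A = (K − N₀)/N₀ = (11360 − 1859)/1859 = 5.1108.
Solve 11360/(1 + 5.1108·e^(−0.233t)) = 9220: 1 + 5.1108·e^(−0.233t) = 1.2321, so e^(−0.233t) = 0.0454143.
−0.233·t = ln(0.0454143) = -3.0919, so t = 3.0919/0.233 = 13.27.

13.27 weeks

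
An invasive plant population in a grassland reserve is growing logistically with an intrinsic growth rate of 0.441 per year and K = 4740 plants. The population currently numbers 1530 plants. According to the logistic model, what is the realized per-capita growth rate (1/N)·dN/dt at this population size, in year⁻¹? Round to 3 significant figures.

0.299 per year

(1/N)·dN/dt = r(1 − N/K) = 0.441 × (1 − 1530/4740).
= 0.441 × 0.67722 = 0.29865.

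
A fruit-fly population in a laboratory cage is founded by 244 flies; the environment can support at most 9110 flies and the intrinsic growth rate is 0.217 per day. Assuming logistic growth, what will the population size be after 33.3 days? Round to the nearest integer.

A = (K − N₀)/N₀ = (9110 − 244)/244 = 36.336.
N(t) = K/(1 + A·e^(−rt)) = 9110/(1 + 36.336×e^(−0.217×33.3)).
e^(−7.226) = 0.00072735; denominator = 1 + 36.336×0.00072735 = 1.0264.
N = 9110/1.0264 = 8875.43.

8875 flies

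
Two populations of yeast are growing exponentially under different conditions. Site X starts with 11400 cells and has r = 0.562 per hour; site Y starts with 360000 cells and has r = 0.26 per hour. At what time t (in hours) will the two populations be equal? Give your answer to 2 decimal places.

Set 11400·e^(0.562t) = 360000·e^(0.26t).
e^((0.562 − 0.26)t) = 360000/11400 → e^(0.302·t) = 31.579.
0.302·t = ln(31.579) = 3.4525, so t = 3.4525/0.302 = 11.432.

11.43 hours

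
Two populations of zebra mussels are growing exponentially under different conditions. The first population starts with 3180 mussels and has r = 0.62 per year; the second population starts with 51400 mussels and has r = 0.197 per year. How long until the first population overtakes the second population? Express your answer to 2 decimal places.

6.58 years

Set 3180·e^(0.62t) = 51400·e^(0.197t).
e^((0.62 − 0.197)t) = 51400/3180 → e^(0.423·t) = 16.164.
0.423·t = ln(16.164) = 2.7828, so t = 2.7828/0.423 = 6.5786.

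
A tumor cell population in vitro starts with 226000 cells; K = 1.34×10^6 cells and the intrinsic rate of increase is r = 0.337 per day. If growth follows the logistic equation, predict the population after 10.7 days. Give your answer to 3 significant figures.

A = (K − N₀)/N₀ = (1.34×10^6 − 226000)/226000 = 4.9292.
N(t) = K/(1 + A·e^(−rt)) = 1.34×10^6/(1 + 4.9292×e^(−0.337×10.7)).
e^(−3.606) = 0.027163; denominator = 1 + 4.9292×0.027163 = 1.1339.
N = 1.34×10^6/1.1339 = 1.181771×10^6.

1180000 cells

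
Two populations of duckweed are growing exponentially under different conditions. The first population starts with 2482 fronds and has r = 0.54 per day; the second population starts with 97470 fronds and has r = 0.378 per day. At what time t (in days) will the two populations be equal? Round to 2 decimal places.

22.66 days

Set 2482·e^(0.54t) = 97470·e^(0.378t).
e^((0.54 − 0.378)t) = 97470/2482 → e^(0.162·t) = 39.271.
0.162·t = ln(39.271) = 3.6705, so t = 3.6705/0.162 = 22.657.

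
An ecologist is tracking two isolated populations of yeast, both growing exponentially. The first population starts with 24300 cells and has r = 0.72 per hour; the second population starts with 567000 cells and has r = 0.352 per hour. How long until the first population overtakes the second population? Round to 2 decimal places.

Set 24300·e^(0.72t) = 567000·e^(0.352t).
e^((0.72 − 0.352)t) = 567000/24300 → e^(0.368·t) = 23.333.
0.368·t = ln(23.333) = 3.1499, so t = 3.1499/0.368 = 8.5595.

8.56 hours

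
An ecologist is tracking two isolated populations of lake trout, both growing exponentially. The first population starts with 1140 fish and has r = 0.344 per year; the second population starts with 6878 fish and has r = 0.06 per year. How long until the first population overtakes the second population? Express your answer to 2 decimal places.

Set 1140·e^(0.344t) = 6878·e^(0.06t).
e^((0.344 − 0.06)t) = 6878/1140 → e^(0.284·t) = 6.0333.
0.284·t = ln(6.0333) = 1.7973, so t = 1.7973/0.284 = 6.3285.

6.33 years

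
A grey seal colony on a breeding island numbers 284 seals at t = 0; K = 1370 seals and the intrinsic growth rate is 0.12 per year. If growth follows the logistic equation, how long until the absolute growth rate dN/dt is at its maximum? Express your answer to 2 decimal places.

Logistic growth is fastest at N = K/2 = 685.
A = (K − N₀)/N₀ = 3.8239. Set K/(1 + A·e^(−rt)) = K/2 → A·e^(−rt) = 1.
e^(−0.12t) = 1/3.8239 = 0.26151, so t = ln(3.8239)/0.12 = 1.3413/0.12 = 11.177.

11.18 years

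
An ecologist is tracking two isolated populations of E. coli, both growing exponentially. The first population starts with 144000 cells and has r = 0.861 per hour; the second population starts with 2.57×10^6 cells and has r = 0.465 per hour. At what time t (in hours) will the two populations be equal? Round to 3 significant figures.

Set 144000·e^(0.861t) = 2.57×10^6·e^(0.465t).
e^((0.861 − 0.465)t) = 2.57×10^6/144000 → e^(0.396·t) = 17.847.
0.396·t = ln(17.847) = 2.8818, so t = 2.8818/0.396 = 7.2774.

7.28 hours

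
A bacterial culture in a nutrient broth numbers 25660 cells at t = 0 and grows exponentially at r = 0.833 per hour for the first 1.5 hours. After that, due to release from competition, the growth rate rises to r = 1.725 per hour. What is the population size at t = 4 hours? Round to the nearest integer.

6680401 cells

Phase 1: N(1.5) = 25660·e^(0.833×1.5) = 25660·e^1.249 = 89517.4.
Phase 2 runs for 4 − 1.5 = 2.5 hours at r = 1.725.
N(4) = 89517.4·e^(1.725×2.5) = 89517.4·e^4.312 = 6.680401×10^6.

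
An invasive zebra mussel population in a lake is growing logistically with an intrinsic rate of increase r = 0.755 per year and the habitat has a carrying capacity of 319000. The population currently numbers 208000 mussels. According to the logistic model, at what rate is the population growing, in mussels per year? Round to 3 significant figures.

dN/dt = rN(1 − N/K) = 0.755 × 208000 × (1 − 208000/319000).
1 − 208000/319000 = 0.34796; dN/dt = 0.755 × 208000 × 0.34796 = 54644.

54600 mussels per year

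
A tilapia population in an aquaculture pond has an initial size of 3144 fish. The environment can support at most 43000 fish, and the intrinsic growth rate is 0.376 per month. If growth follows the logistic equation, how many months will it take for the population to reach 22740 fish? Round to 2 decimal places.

A = (K − N₀)/N₀ = (43000 − 3144)/3144 = 12.677.
Solve 43000/(1 + 12.677·e^(−0.376t)) = 22740: 1 + 12.677·e^(−0.376t) = 1.8909, so e^(−0.376t) = 0.070281.
−0.376·t = ln(0.070281) = -2.6553, so t = 2.6553/0.376 = 7.0618.

7.06 months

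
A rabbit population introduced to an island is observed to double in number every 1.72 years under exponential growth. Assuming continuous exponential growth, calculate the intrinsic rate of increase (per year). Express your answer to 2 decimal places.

0.40 per year

r = ln(2)/t_d = 0.6931/1.72 = 0.40299.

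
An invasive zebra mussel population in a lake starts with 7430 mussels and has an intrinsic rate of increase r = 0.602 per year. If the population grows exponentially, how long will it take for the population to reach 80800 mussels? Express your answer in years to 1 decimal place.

4.0 years

Set N₀·e^(rt) = 80800: e^(0.602·t) = 80800/7430 = 10.875.
0.602·t = ln(10.875) = 2.3865, so t = 2.3865/0.602 = 3.9642.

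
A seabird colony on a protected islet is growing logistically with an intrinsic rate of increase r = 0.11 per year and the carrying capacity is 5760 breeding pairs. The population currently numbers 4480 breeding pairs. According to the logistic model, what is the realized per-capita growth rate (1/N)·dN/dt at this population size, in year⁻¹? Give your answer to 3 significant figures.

0.0244 per year

(1/N)·dN/dt = r(1 − N/K) = 0.11 × (1 − 4480/5760).
= 0.11 × 0.22222 = 0.024444.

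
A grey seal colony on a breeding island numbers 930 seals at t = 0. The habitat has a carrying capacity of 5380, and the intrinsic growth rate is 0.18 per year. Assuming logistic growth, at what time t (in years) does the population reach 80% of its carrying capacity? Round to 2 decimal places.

16.40 years

A = (K − N₀)/N₀ = (5380 − 930)/930 = 4.7849.
Solve 5380/(1 + 4.7849·e^(−0.18t)) = 4304: 1 + 4.7849·e^(−0.18t) = 1.25, so e^(−0.18t) = 0.0522472.
−0.18·t = ln(0.0522472) = -2.9518, so t = 2.9518/0.18 = 16.399.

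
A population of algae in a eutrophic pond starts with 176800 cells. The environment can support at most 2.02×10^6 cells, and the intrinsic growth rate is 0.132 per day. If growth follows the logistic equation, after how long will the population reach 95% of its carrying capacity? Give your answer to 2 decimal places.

40.07 days

A = (K − N₀)/N₀ = (2.02×10^6 − 176800)/176800 = 10.425.
Solve 2.02×10^6/(1 + 10.425·e^(−0.132t)) = 1.919×10^6: 1 + 10.425·e^(−0.132t) = 1.0526, so e^(−0.132t) = 0.00504843.
−0.132·t = ln(0.00504843) = -5.2887, so t = 5.2887/0.132 = 40.066.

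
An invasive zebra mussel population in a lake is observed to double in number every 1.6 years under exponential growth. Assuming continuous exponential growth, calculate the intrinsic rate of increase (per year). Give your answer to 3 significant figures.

0.433 per year

r = ln(2)/t_d = 0.6931/1.6 = 0.43322.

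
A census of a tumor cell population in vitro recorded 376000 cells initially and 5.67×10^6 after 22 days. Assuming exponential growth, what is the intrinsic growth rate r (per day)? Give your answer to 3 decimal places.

0.123 per day

From N(t) = N₀·e^(rt): e^(r·22) = 5.67×10^6/376000 = 15.08.
r·22 = ln(15.08) = 2.7134, so r = 2.7134/22 = 0.12333.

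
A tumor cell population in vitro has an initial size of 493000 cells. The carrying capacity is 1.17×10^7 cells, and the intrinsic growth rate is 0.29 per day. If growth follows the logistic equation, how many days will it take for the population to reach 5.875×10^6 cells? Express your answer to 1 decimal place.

A = (K − N₀)/N₀ = (1.17×10^7 − 493000)/493000 = 22.732.
Solve 1.17×10^7/(1 + 22.732·e^(−0.29t)) = 5.875×10^6: 1 + 22.732·e^(−0.29t) = 1.9915, so e^(−0.29t) = 0.043616.
−0.29·t = ln(0.043616) = -3.1323, so t = 3.1323/0.29 = 10.801.

10.8 days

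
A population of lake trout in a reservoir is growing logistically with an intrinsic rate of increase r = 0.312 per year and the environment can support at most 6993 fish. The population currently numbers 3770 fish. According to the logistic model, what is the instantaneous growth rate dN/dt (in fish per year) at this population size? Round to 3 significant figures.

dN/dt = rN(1 − N/K) = 0.312 × 3770 × (1 − 3770/6993).
1 − 3770/6993 = 0.46089; dN/dt = 0.312 × 3770 × 0.46089 = 542.12.

542 fish per year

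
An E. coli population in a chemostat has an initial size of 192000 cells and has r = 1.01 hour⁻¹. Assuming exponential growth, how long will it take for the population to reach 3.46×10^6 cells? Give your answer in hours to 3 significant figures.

Set N₀·e^(rt) = 3.46×10^6: e^(1.01·t) = 3.46×10^6/192000 = 18.021.
1.01·t = ln(18.021) = 2.8915, so t = 2.8915/1.01 = 2.8629.

2.86 hours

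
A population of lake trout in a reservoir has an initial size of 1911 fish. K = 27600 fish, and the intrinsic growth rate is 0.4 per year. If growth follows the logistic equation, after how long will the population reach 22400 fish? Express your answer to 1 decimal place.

10.1 years

A = (K − N₀)/N₀ = (27600 − 1911)/1911 = 13.443.
Solve 27600/(1 + 13.443·e^(−0.4t)) = 22400: 1 + 13.443·e^(−0.4t) = 1.2321, so e^(−0.4t) = 0.0172691.
−0.4·t = ln(0.0172691) = -4.0588, so t = 4.0588/0.4 = 10.147.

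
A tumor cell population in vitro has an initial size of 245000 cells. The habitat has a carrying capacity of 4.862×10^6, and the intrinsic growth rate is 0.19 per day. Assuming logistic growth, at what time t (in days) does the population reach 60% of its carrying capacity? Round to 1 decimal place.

A = (K − N₀)/N₀ = (4.862×10^6 − 245000)/245000 = 18.845.
Solve 4.862×10^6/(1 + 18.845·e^(−0.19t)) = 2.9172×10^6: 1 + 18.845·e^(−0.19t) = 1.6667, so e^(−0.19t) = 0.0353765.
−0.19·t = ln(0.0353765) = -3.3417, so t = 3.3417/0.19 = 17.588.

17.6 days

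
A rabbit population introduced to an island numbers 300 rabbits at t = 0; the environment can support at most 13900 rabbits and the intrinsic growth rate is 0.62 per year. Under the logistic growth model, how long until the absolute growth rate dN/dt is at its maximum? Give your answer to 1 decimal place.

6.2 years

Logistic growth is fastest at N = K/2 = 6950.
A = (K − N₀)/N₀ = 45.333. Set K/(1 + A·e^(−rt)) = K/2 → A·e^(−rt) = 1.
e^(−0.62t) = 1/45.333 = 0.0220588, so t = ln(45.333)/0.62 = 3.814/0.62 = 6.1517.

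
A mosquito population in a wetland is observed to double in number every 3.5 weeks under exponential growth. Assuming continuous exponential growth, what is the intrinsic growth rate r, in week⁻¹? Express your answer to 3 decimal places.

0.198 per week

r = ln(2)/t_d = 0.6931/3.5 = 0.19804.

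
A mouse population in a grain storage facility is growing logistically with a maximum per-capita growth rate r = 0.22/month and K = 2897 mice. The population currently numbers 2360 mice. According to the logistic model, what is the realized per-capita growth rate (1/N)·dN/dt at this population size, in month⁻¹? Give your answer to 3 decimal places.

(1/N)·dN/dt = r(1 − N/K) = 0.22 × (1 − 2360/2897).
= 0.22 × 0.18536 = 0.04078.

0.041 per month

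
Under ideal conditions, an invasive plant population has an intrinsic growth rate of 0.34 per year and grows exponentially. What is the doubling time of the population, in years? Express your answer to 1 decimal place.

Doubling time t_d = ln(2)/r = 0.6931/0.34 = 2.0387.

2.0 years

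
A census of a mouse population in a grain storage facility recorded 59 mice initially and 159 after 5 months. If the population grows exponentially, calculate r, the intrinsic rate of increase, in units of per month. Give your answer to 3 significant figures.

0.198 per month

From N(t) = N₀·e^(rt): e^(r·5) = 159/59 = 2.6949.
r·5 = ln(2.6949) = 0.99137, so r = 0.99137/5 = 0.19827.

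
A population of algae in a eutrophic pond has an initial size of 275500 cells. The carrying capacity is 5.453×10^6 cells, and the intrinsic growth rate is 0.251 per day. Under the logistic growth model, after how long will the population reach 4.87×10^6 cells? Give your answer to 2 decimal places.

A = (K − N₀)/N₀ = (5.453×10^6 − 275500)/275500 = 18.793.
Solve 5.453×10^6/(1 + 18.793·e^(−0.251t)) = 4.87×10^6: 1 + 18.793·e^(−0.251t) = 1.1197, so e^(−0.251t) = 0.00637002.
−0.251·t = ln(0.00637002) = -5.0562, so t = 5.0562/0.251 = 20.144.

20.14 days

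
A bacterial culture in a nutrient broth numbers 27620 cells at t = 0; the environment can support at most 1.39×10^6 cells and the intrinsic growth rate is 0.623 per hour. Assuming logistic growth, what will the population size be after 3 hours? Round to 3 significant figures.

161000 cells

A = (K − N₀)/N₀ = (1.39×10^6 − 27620)/27620 = 49.326.
N(t) = K/(1 + A·e^(−rt)) = 1.39×10^6/(1 + 49.326×e^(−0.623×3)).
e^(−1.869) = 0.15428; denominator = 1 + 49.326×0.15428 = 8.6099.
N = 1.39×10^6/8.6099 = 161442.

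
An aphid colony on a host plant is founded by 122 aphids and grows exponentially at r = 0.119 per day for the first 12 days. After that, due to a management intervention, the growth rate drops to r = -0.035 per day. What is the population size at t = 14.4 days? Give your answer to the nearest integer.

468 aphids

Phase 1: N(12) = 122·e^(0.119×12) = 122·e^1.428 = 508.783.
Phase 2 runs for 14.4 − 12 = 2.4 days at r = -0.035.
N(14.4) = 508.783·e^(-0.035×2.4) = 508.783·e^-0.084 = 467.791.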